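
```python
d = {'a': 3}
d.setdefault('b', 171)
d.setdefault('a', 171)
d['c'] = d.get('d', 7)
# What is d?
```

After line 1: d = {'a': 3}
After line 2 (setdefault adds 'b'=171): d = {'a': 3, 'b': 171}
After line 3 (setdefault 'a' no-op, already exists): d = {'a': 3, 'b': 171}
After line 4 (get('d', 7) returns default since 'd' not in d): d = {'a': 3, 'b': 171, 'c': 7}

{'a': 3, 'b': 171, 'c': 7}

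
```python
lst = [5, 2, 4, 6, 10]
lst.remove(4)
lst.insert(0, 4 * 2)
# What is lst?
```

After line 1: lst = [5, 2, 4, 6, 10]
After line 2 (remove first 4): lst = [5, 2, 6, 10]
After line 3 (insert 8 at index 0): lst = [8, 5, 2, 6, 10]

[8, 5, 2, 6, 10]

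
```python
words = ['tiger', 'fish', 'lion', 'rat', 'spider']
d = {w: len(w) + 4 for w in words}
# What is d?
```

{'tiger': 9, 'fish': 8, 'lion': 8, 'rat': 7, 'spider': 10}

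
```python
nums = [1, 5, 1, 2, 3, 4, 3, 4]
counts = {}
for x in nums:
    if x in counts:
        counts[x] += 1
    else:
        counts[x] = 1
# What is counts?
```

Initial: counts = {}, nums = [1, 5, 1, 2, 3, 4, 3, 4]
See 1: counts = {1: 1}
See 5: counts = {1: 1, 5: 1}
See 1: counts = {1: 2, 5: 1}
See 2: counts = {1: 2, 5: 1, 2: 1}
See 3: counts = {1: 2, 5: 1, 2: 1, 3: 1}
See 4: counts = {1: 2, 5: 1, 2: 1, 3: 1, 4: 1}
See 3: counts = {1: 2, 5: 1, 2: 1, 3: 2, 4: 1}
See 4: counts = {1: 2, 5: 1, 2: 1, 3: 2, 4: 2}

{1: 2, 5: 1, 2: 1, 3: 2, 4: 2}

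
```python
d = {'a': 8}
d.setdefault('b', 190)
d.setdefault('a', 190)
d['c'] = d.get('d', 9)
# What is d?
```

After line 1: d = {'a': 8}
After line 2 (setdefault adds 'b'=190): d = {'a': 8, 'b': 190}
After line 3 (setdefault 'a' no-op, already exists): d = {'a': 8, 'b': 190}
After line 4 (get('d', 9) returns default since 'd' not in d): d = {'a': 8, 'b': 190, 'c': 9}

{'a': 8, 'b': 190, 'c': 9}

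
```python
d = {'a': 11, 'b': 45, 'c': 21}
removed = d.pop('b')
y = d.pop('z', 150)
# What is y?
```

After line 1: d = {'a': 11, 'b': 45, 'c': 21}
After line 2 (pop 'b' returns 45): d = {'a': 11, 'c': 21}, removed = 45
After line 3 (pop 'z' missing, returns default 150): d = {'a': 11, 'c': 21}, y = 150

150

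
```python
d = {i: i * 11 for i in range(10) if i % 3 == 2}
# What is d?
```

{2: 22, 5: 55, 8: 88}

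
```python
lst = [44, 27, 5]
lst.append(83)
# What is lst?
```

[44, 27, 5, 83]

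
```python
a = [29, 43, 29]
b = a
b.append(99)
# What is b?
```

After line 1: a = [29, 43, 29]
After line 2 (b = a is an alias, same object): a = [29, 43, 29], b = [29, 43, 29]
After line 3 (b.append mutates the shared list): a = [29, 43, 29, 99], b = [29, 43, 29, 99]

[29, 43, 29, 99]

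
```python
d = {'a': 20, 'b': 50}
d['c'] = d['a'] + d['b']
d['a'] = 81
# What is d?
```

After line 1: d = {'a': 20, 'b': 50}
After line 2 (d['c'] = 20 + 50): d = {'a': 20, 'b': 50, 'c': 70}
After line 3: d = {'a': 81, 'b': 50, 'c': 70}

{'a': 81, 'b': 50, 'c': 70}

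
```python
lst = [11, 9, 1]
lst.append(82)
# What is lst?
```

[11, 9, 1, 82]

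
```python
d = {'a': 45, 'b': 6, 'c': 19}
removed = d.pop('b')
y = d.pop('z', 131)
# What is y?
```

After line 1: d = {'a': 45, 'b': 6, 'c': 19}
After line 2 (pop 'b' returns 6): d = {'a': 45, 'c': 19}, removed = 6
After line 3 (pop 'z' missing, returns default 131): d = {'a': 45, 'c': 19}, y = 131

131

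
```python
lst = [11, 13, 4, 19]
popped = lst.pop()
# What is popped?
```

19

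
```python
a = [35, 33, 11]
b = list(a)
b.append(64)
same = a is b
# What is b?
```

After line 1: a = [35, 33, 11]
After line 2 (b = list(a) is a shallow copy, new object): a = [35, 33, 11], b = [35, 33, 11]
After line 3 (append only mutates b): a = [35, 33, 11], b = [35, 33, 11, 64]
After line 4 (same = a is b; different objects -> False): same = False

[35, 33, 11, 64]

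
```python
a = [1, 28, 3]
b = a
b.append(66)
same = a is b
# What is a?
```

After line 1: a = [1, 28, 3]
After line 2 (b = a is an alias, same object): a = [1, 28, 3], b = [1, 28, 3]
After line 3 (b.append mutates the shared list): a = [1, 28, 3, 66], b = [1, 28, 3, 66]
After line 4 (same = a is b; same object -> True): same = True

[1, 28, 3, 66]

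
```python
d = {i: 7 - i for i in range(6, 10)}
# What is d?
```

{6: 1, 7: 0, 8: -1, 9: -2}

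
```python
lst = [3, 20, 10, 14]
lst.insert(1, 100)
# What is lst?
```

[3, 100, 20, 10, 14]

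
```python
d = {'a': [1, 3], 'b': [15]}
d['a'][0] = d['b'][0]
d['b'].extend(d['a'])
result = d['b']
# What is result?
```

After line 1: d = {'a': [1, 3], 'b': [15]}
After line 2 (a[0] = b[0] = 15): d = {'a': [15, 3], 'b': [15]}
After line 3 (b.extend(a) appends [15, 3]): d = {'a': [15, 3], 'b': [15, 15, 3]}
After line 4: result = d['b'] = [15, 15, 3]

[15, 15, 3]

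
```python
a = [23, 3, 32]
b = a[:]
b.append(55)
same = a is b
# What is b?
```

After line 1: a = [23, 3, 32]
After line 2 (b = a[:] is a shallow copy, new object): a = [23, 3, 32], b = [23, 3, 32]
After line 3 (append only mutates b): a = [23, 3, 32], b = [23, 3, 32, 55]
After line 4 (same = a is b; different objects -> False): same = False

[23, 3, 32, 55]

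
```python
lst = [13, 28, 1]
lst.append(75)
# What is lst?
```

[13, 28, 1, 75]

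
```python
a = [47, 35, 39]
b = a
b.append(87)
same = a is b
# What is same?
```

After line 1: a = [47, 35, 39]
After line 2 (b = a is an alias, same object): a = [47, 35, 39], b = [47, 35, 39]
After line 3 (b.append mutates the shared list): a = [47, 35, 39, 87], b = [47, 35, 39, 87]
After line 4 (same = a is b; same object -> True): same = True

True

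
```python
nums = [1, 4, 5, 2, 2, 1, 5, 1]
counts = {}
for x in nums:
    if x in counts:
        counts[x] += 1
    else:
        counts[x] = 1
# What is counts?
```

Initial: counts = {}, nums = [1, 4, 5, 2, 2, 1, 5, 1]
See 1: counts = {1: 1}
See 4: counts = {1: 1, 4: 1}
See 5: counts = {1: 1, 4: 1, 5: 1}
See 2: counts = {1: 1, 4: 1, 5: 1, 2: 1}
See 2: counts = {1: 1, 4: 1, 5: 1, 2: 2}
See 1: counts = {1: 2, 4: 1, 5: 1, 2: 2}
See 5: counts = {1: 2, 4: 1, 5: 2, 2: 2}
See 1: counts = {1: 3, 4: 1, 5: 2, 2: 2}

{1: 3, 4: 1, 5: 2, 2: 2}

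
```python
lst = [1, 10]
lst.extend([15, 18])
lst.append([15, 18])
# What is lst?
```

After line 1: lst = [1, 10]
After line 2 (extend unpacks [15, 18]): lst = [1, 10, 15, 18]
After line 3 (append adds [15, 18] as single element): lst = [1, 10, 15, 18, [15, 18]]

[1, 10, 15, 18, [15, 18]]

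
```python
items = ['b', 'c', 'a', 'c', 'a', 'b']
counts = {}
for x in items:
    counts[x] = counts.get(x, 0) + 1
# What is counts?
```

Initial: counts = {}, items = ['b', 'c', 'a', 'c', 'a', 'b']
See 'b': counts = {'b': 1}
See 'c': counts = {'b': 1, 'c': 1}
See 'a': counts = {'b': 1, 'c': 1, 'a': 1}
See 'c': counts = {'b': 1, 'c': 2, 'a': 1}
See 'a': counts = {'b': 1, 'c': 2, 'a': 2}
See 'b': counts = {'b': 2, 'c': 2, 'a': 2}

{'b': 2, 'c': 2, 'a': 2}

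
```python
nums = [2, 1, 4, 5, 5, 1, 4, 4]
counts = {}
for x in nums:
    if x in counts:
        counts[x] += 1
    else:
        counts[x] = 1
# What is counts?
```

Initial: counts = {}, nums = [2, 1, 4, 5, 5, 1, 4, 4]
See 2: counts = {2: 1}
See 1: counts = {2: 1, 1: 1}
See 4: counts = {2: 1, 1: 1, 4: 1}
See 5: counts = {2: 1, 1: 1, 4: 1, 5: 1}
See 5: counts = {2: 1, 1: 1, 4: 1, 5: 2}
See 1: counts = {2: 1, 1: 2, 4: 1, 5: 2}
See 4: counts = {2: 1, 1: 2, 4: 2, 5: 2}
See 4: counts = {2: 1, 1: 2, 4: 3, 5: 2}

{2: 1, 1: 2, 4: 3, 5: 2}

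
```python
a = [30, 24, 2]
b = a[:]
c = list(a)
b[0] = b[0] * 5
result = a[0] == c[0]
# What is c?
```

After line 1: a = [30, 24, 2]
After line 2 (b = a[:], copy): a = [30, 24, 2], b = [30, 24, 2]
After line 3 (c = list(a) is a copy, new object): c = [30, 24, 2]
After line 4 (b[0] = 30 * 5 = 150; only b mutates (copy)): a = [30, 24, 2], b = [150, 24, 2], c = [30, 24, 2]
After line 5 (a[0] = 30, c[0] = 30; result = True)

[30, 24, 2]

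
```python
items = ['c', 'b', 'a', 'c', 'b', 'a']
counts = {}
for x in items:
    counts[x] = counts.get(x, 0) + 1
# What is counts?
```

Initial: counts = {}, items = ['c', 'b', 'a', 'c', 'b', 'a']
See 'c': counts = {'c': 1}
See 'b': counts = {'c': 1, 'b': 1}
See 'a': counts = {'c': 1, 'b': 1, 'a': 1}
See 'c': counts = {'c': 2, 'b': 1, 'a': 1}
See 'b': counts = {'c': 2, 'b': 2, 'a': 1}
See 'a': counts = {'c': 2, 'b': 2, 'a': 2}

{'c': 2, 'b': 2, 'a': 2}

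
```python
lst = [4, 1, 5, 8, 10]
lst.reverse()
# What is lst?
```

[10, 8, 5, 1, 4]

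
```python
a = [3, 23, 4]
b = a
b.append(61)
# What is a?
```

After line 1: a = [3, 23, 4]
After line 2 (b = a is an alias, same object): a = [3, 23, 4], b = [3, 23, 4]
After line 3 (b.append mutates the shared list): a = [3, 23, 4, 61], b = [3, 23, 4, 61]

[3, 23, 4, 61]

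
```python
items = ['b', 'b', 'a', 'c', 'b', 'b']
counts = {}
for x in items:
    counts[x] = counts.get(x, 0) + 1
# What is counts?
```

Initial: counts = {}, items = ['b', 'b', 'a', 'c', 'b', 'b']
See 'b': counts = {'b': 1}
See 'b': counts = {'b': 2}
See 'a': counts = {'b': 2, 'a': 1}
See 'c': counts = {'b': 2, 'a': 1, 'c': 1}
See 'b': counts = {'b': 3, 'a': 1, 'c': 1}
See 'b': counts = {'b': 4, 'a': 1, 'c': 1}

{'b': 4, 'a': 1, 'c': 1}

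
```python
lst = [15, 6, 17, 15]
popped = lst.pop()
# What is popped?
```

15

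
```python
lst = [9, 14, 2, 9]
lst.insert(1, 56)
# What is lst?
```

[9, 56, 14, 2, 9]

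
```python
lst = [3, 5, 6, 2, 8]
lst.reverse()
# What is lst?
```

[8, 2, 6, 5, 3]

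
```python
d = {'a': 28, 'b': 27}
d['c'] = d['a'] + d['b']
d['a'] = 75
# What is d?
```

After line 1: d = {'a': 28, 'b': 27}
After line 2 (d['c'] = 28 + 27): d = {'a': 28, 'b': 27, 'c': 55}
After line 3: d = {'a': 75, 'b': 27, 'c': 55}

{'a': 75, 'b': 27, 'c': 55}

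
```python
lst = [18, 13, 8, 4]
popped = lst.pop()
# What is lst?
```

[18, 13, 8]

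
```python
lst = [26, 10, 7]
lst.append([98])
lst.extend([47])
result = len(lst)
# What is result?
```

After line 1: lst = [26, 10, 7]
After line 2 (append adds [98] as single element): lst = [26, 10, 7, [98]]
After line 3 (extend unpacks [47], adds 47): lst = [26, 10, 7, [98], 47]
After line 4: result = len(lst) = 5

5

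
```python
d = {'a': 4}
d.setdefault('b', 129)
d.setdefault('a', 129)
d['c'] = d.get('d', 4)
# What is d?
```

After line 1: d = {'a': 4}
After line 2 (setdefault adds 'b'=129): d = {'a': 4, 'b': 129}
After line 3 (setdefault 'a' no-op, already exists): d = {'a': 4, 'b': 129}
After line 4 (get('d', 4) returns default since 'd' not in d): d = {'a': 4, 'b': 129, 'c': 4}

{'a': 4, 'b': 129, 'c': 4}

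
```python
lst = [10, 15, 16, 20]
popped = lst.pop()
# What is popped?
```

20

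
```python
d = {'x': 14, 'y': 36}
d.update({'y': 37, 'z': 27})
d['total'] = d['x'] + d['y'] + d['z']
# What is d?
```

After line 1: d = {'x': 14, 'y': 36}
After line 2 (y overwritten, z added): d = {'x': 14, 'y': 37, 'z': 27}
After line 3 (total = 14 + 37 + 27 = 78): d = {'x': 14, 'y': 37, 'z': 27, 'total': 78}

{'x': 14, 'y': 37, 'z': 27, 'total': 78}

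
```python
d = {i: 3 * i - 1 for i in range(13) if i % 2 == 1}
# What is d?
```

{1: 2, 3: 8, 5: 14, 7: 20, 9: 26, 11: 32}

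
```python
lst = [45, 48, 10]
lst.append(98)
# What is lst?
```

[45, 48, 10, 98]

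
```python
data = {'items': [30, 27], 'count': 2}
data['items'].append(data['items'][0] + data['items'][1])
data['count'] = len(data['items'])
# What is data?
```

After line 1: data = {'items': [30, 27], 'count': 2}
After line 2 (append 30 + 27 = 57): data = {'items': [30, 27, 57], 'count': 2}
After line 3 (count = len(items) = 3): data = {'items': [30, 27, 57], 'count': 3}

{'items': [30, 27, 57], 'count': 3}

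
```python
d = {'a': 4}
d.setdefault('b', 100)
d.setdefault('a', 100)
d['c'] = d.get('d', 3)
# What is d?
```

After line 1: d = {'a': 4}
After line 2 (setdefault adds 'b'=100): d = {'a': 4, 'b': 100}
After line 3 (setdefault 'a' no-op, already exists): d = {'a': 4, 'b': 100}
After line 4 (get('d', 3) returns default since 'd' not in d): d = {'a': 4, 'b': 100, 'c': 3}

{'a': 4, 'b': 100, 'c': 3}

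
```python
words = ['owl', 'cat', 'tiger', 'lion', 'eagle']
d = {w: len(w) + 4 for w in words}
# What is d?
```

{'owl': 7, 'cat': 7, 'tiger': 9, 'lion': 8, 'eagle': 9}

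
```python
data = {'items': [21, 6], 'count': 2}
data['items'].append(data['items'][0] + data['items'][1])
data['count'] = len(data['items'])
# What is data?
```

After line 1: data = {'items': [21, 6], 'count': 2}
After line 2 (append 21 + 6 = 27): data = {'items': [21, 6, 27], 'count': 2}
After line 3 (count = len(items) = 3): data = {'items': [21, 6, 27], 'count': 3}

{'items': [21, 6, 27], 'count': 3}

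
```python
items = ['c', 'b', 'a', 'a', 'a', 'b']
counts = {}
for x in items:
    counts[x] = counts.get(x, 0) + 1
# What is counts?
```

Initial: counts = {}, items = ['c', 'b', 'a', 'a', 'a', 'b']
See 'c': counts = {'c': 1}
See 'b': counts = {'c': 1, 'b': 1}
See 'a': counts = {'c': 1, 'b': 1, 'a': 1}
See 'a': counts = {'c': 1, 'b': 1, 'a': 2}
See 'a': counts = {'c': 1, 'b': 1, 'a': 3}
See 'b': counts = {'c': 1, 'b': 2, 'a': 3}

{'c': 1, 'b': 2, 'a': 3}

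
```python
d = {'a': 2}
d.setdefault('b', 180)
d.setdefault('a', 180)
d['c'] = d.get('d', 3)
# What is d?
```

After line 1: d = {'a': 2}
After line 2 (setdefault adds 'b'=180): d = {'a': 2, 'b': 180}
After line 3 (setdefault 'a' no-op, already exists): d = {'a': 2, 'b': 180}
After line 4 (get('d', 3) returns default since 'd' not in d): d = {'a': 2, 'b': 180, 'c': 3}

{'a': 2, 'b': 180, 'c': 3}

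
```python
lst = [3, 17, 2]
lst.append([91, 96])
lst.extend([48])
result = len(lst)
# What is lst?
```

After line 1: lst = [3, 17, 2]
After line 2 (append adds [91, 96] as single element): lst = [3, 17, 2, [91, 96]]
After line 3 (extend unpacks [48], adds 48): lst = [3, 17, 2, [91, 96], 48]
After line 4: result = len(lst) = 5

[3, 17, 2, [91, 96], 48]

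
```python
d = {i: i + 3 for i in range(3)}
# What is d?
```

{0: 3, 1: 4, 2: 5}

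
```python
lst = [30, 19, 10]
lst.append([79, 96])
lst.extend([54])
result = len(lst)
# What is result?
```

After line 1: lst = [30, 19, 10]
After line 2 (append adds [79, 96] as single element): lst = [30, 19, 10, [79, 96]]
After line 3 (extend unpacks [54], adds 54): lst = [30, 19, 10, [79, 96], 54]
After line 4: result = len(lst) = 5

5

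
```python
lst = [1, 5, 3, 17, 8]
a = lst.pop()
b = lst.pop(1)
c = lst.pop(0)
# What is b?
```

After line 1: lst = [1, 5, 3, 17, 8]
After line 2 (pop() -> a = 8): lst = [1, 5, 3, 17]
After line 3 (pop(1) -> b = 5): lst = [1, 3, 17]
After line 4 (pop(0) -> c = 1): lst = [3, 17]

5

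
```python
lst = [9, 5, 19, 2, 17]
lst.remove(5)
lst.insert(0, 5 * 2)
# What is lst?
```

After line 1: lst = [9, 5, 19, 2, 17]
After line 2 (remove first 5): lst = [9, 19, 2, 17]
After line 3 (insert 10 at index 0): lst = [10, 9, 19, 2, 17]

[10, 9, 19, 2, 17]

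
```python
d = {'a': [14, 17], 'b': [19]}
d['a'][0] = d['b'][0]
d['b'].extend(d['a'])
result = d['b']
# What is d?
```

After line 1: d = {'a': [14, 17], 'b': [19]}
After line 2 (a[0] = b[0] = 19): d = {'a': [19, 17], 'b': [19]}
After line 3 (b.extend(a) appends [19, 17]): d = {'a': [19, 17], 'b': [19, 19, 17]}
After line 4: result = d['b'] = [19, 19, 17]

{'a': [19, 17], 'b': [19, 19, 17]}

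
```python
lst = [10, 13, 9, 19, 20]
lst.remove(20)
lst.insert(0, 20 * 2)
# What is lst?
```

After line 1: lst = [10, 13, 9, 19, 20]
After line 2 (remove first 20): lst = [10, 13, 9, 19]
After line 3 (insert 40 at index 0): lst = [40, 10, 13, 9, 19]

[40, 10, 13, 9, 19]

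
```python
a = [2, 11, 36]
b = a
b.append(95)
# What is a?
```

After line 1: a = [2, 11, 36]
After line 2 (b = a is an alias, same object): a = [2, 11, 36], b = [2, 11, 36]
After line 3 (b.append mutates the shared list): a = [2, 11, 36, 95], b = [2, 11, 36, 95]

[2, 11, 36, 95]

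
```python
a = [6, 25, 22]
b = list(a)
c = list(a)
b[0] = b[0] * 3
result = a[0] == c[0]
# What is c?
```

After line 1: a = [6, 25, 22]
After line 2 (b = list(a), copy): a = [6, 25, 22], b = [6, 25, 22]
After line 3 (c = list(a) is a copy, new object): c = [6, 25, 22]
After line 4 (b[0] = 6 * 3 = 18; only b mutates (copy)): a = [6, 25, 22], b = [18, 25, 22], c = [6, 25, 22]
After line 5 (a[0] = 6, c[0] = 6; result = True)

[6, 25, 22]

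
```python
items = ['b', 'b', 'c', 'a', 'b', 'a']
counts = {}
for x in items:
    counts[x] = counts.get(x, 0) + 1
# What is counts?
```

Initial: counts = {}, items = ['b', 'b', 'c', 'a', 'b', 'a']
See 'b': counts = {'b': 1}
See 'b': counts = {'b': 2}
See 'c': counts = {'b': 2, 'c': 1}
See 'a': counts = {'b': 2, 'c': 1, 'a': 1}
See 'b': counts = {'b': 3, 'c': 1, 'a': 1}
See 'a': counts = {'b': 3, 'c': 1, 'a': 2}

{'b': 3, 'c': 1, 'a': 2}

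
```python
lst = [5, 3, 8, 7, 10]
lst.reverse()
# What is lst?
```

[10, 7, 8, 3, 5]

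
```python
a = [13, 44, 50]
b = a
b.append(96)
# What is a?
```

After line 1: a = [13, 44, 50]
After line 2 (b = a is an alias, same object): a = [13, 44, 50], b = [13, 44, 50]
After line 3 (b.append mutates the shared list): a = [13, 44, 50, 96], b = [13, 44, 50, 96]

[13, 44, 50, 96]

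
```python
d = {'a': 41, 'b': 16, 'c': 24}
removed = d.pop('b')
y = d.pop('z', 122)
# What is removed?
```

After line 1: d = {'a': 41, 'b': 16, 'c': 24}
After line 2 (pop 'b' returns 16): d = {'a': 41, 'c': 24}, removed = 16
After line 3 (pop 'z' missing, returns default 122): d = {'a': 41, 'c': 24}, y = 122

16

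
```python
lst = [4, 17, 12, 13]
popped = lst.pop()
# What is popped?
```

13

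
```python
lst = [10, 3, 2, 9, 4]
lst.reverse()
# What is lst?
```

[4, 9, 2, 3, 10]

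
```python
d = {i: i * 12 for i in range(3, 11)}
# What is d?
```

{3: 36, 4: 48, 5: 60, 6: 72, 7: 84, 8: 96, 9: 108, 10: 120}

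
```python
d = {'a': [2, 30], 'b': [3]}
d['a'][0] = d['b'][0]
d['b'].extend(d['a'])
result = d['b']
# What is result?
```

After line 1: d = {'a': [2, 30], 'b': [3]}
After line 2 (a[0] = b[0] = 3): d = {'a': [3, 30], 'b': [3]}
After line 3 (b.extend(a) appends [3, 30]): d = {'a': [3, 30], 'b': [3, 3, 30]}
After line 4: result = d['b'] = [3, 3, 30]

[3, 3, 30]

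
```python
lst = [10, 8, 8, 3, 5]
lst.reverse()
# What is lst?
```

[5, 3, 8, 8, 10]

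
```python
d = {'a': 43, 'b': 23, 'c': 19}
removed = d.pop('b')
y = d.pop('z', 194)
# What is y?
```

After line 1: d = {'a': 43, 'b': 23, 'c': 19}
After line 2 (pop 'b' returns 23): d = {'a': 43, 'c': 19}, removed = 23
After line 3 (pop 'z' missing, returns default 194): d = {'a': 43, 'c': 19}, y = 194

194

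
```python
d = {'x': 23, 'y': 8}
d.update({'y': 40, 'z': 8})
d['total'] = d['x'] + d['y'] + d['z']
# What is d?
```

After line 1: d = {'x': 23, 'y': 8}
After line 2 (y overwritten, z added): d = {'x': 23, 'y': 40, 'z': 8}
After line 3 (total = 23 + 40 + 8 = 71): d = {'x': 23, 'y': 40, 'z': 8, 'total': 71}

{'x': 23, 'y': 40, 'z': 8, 'total': 71}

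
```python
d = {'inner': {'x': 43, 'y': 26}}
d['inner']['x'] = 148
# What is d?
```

After line 1: d = {'inner': {'x': 43, 'y': 26}}
After line 2 (inner x overwritten): d = {'inner': {'x': 148, 'y': 26}}

{'inner': {'x': 148, 'y': 26}}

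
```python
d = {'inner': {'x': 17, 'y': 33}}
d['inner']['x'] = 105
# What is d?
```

After line 1: d = {'inner': {'x': 17, 'y': 33}}
After line 2 (inner x overwritten): d = {'inner': {'x': 105, 'y': 33}}

{'inner': {'x': 105, 'y': 33}}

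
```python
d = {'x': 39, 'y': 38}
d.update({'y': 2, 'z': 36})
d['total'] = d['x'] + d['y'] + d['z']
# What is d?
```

After line 1: d = {'x': 39, 'y': 38}
After line 2 (y overwritten, z added): d = {'x': 39, 'y': 2, 'z': 36}
After line 3 (total = 39 + 2 + 36 = 77): d = {'x': 39, 'y': 2, 'z': 36, 'total': 77}

{'x': 39, 'y': 2, 'z': 36, 'total': 77}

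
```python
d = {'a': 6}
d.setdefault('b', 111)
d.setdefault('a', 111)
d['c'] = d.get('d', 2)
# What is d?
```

After line 1: d = {'a': 6}
After line 2 (setdefault adds 'b'=111): d = {'a': 6, 'b': 111}
After line 3 (setdefault 'a' no-op, already exists): d = {'a': 6, 'b': 111}
After line 4 (get('d', 2) returns default since 'd' not in d): d = {'a': 6, 'b': 111, 'c': 2}

{'a': 6, 'b': 111, 'c': 2}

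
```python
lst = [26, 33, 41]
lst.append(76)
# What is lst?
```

[26, 33, 41, 76]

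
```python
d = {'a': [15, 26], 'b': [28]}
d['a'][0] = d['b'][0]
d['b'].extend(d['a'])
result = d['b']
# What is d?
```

After line 1: d = {'a': [15, 26], 'b': [28]}
After line 2 (a[0] = b[0] = 28): d = {'a': [28, 26], 'b': [28]}
After line 3 (b.extend(a) appends [28, 26]): d = {'a': [28, 26], 'b': [28, 28, 26]}
After line 4: result = d['b'] = [28, 28, 26]

{'a': [28, 26], 'b': [28, 28, 26]}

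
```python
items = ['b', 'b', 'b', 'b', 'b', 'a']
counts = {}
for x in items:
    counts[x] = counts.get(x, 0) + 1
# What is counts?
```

Initial: counts = {}, items = ['b', 'b', 'b', 'b', 'b', 'a']
See 'b': counts = {'b': 1}
See 'b': counts = {'b': 2}
See 'b': counts = {'b': 3}
See 'b': counts = {'b': 4}
See 'b': counts = {'b': 5}
See 'a': counts = {'b': 5, 'a': 1}

{'b': 5, 'a': 1}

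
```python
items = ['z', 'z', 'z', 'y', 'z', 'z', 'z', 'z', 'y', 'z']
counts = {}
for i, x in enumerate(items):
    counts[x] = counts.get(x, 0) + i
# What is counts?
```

Initial: counts = {}, items = ['z', 'z', 'z', 'y', 'z', 'z', 'z', 'z', 'y', 'z']
i=0, x='z': counts = {'z': 0}
i=1, x='z': counts = {'z': 1}
i=2, x='z': counts = {'z': 3}
i=3, x='y': counts = {'z': 3, 'y': 3}
i=4, x='z': counts = {'z': 7, 'y': 3}
i=5, x='z': counts = {'z': 12, 'y': 3}
i=6, x='z': counts = {'z': 18, 'y': 3}
i=7, x='z': counts = {'z': 25, 'y': 3}
i=8, x='y': counts = {'z': 25, 'y': 11}
i=9, x='z': counts = {'z': 34, 'y': 11}

{'z': 34, 'y': 11}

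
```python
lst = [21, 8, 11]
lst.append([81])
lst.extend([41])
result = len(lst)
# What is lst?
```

After line 1: lst = [21, 8, 11]
After line 2 (append adds [81] as single element): lst = [21, 8, 11, [81]]
After line 3 (extend unpacks [41], adds 41): lst = [21, 8, 11, [81], 41]
After line 4: result = len(lst) = 5

[21, 8, 11, [81], 41]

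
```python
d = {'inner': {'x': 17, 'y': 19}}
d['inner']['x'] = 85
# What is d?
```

After line 1: d = {'inner': {'x': 17, 'y': 19}}
After line 2 (inner x overwritten): d = {'inner': {'x': 85, 'y': 19}}

{'inner': {'x': 85, 'y': 19}}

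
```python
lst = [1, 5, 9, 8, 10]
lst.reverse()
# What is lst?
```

[10, 8, 9, 5, 1]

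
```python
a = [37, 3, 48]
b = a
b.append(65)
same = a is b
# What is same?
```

After line 1: a = [37, 3, 48]
After line 2 (b = a is an alias, same object): a = [37, 3, 48], b = [37, 3, 48]
After line 3 (b.append mutates the shared list): a = [37, 3, 48, 65], b = [37, 3, 48, 65]
After line 4 (same = a is b; same object -> True): same = True

True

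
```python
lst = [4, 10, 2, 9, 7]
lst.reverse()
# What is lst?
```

[7, 9, 2, 10, 4]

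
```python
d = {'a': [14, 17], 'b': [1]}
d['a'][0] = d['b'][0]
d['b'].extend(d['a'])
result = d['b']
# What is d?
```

After line 1: d = {'a': [14, 17], 'b': [1]}
After line 2 (a[0] = b[0] = 1): d = {'a': [1, 17], 'b': [1]}
After line 3 (b.extend(a) appends [1, 17]): d = {'a': [1, 17], 'b': [1, 1, 17]}
After line 4: result = d['b'] = [1, 1, 17]

{'a': [1, 17], 'b': [1, 1, 17]}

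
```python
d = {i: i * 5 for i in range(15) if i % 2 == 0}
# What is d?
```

{0: 0, 2: 10, 4: 20, 6: 30, 8: 40, 10: 50, 12: 60, 14: 70}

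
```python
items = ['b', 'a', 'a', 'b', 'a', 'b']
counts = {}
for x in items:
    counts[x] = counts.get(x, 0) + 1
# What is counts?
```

Initial: counts = {}, items = ['b', 'a', 'a', 'b', 'a', 'b']
See 'b': counts = {'b': 1}
See 'a': counts = {'b': 1, 'a': 1}
See 'a': counts = {'b': 1, 'a': 2}
See 'b': counts = {'b': 2, 'a': 2}
See 'a': counts = {'b': 2, 'a': 3}
See 'b': counts = {'b': 3, 'a': 3}

{'b': 3, 'a': 3}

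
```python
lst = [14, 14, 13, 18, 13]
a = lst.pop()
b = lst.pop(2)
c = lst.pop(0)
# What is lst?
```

After line 1: lst = [14, 14, 13, 18, 13]
After line 2 (pop() -> a = 13): lst = [14, 14, 13, 18]
After line 3 (pop(2) -> b = 13): lst = [14, 14, 18]
After line 4 (pop(0) -> c = 14): lst = [14, 18]

[14, 18]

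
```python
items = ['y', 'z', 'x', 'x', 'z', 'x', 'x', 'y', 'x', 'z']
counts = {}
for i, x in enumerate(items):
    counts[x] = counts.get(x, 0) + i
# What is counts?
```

Initial: counts = {}, items = ['y', 'z', 'x', 'x', 'z', 'x', 'x', 'y', 'x', 'z']
i=0, x='y': counts = {'y': 0}
i=1, x='z': counts = {'y': 0, 'z': 1}
i=2, x='x': counts = {'y': 0, 'z': 1, 'x': 2}
i=3, x='x': counts = {'y': 0, 'z': 1, 'x': 5}
i=4, x='z': counts = {'y': 0, 'z': 5, 'x': 5}
i=5, x='x': counts = {'y': 0, 'z': 5, 'x': 10}
i=6, x='x': counts = {'y': 0, 'z': 5, 'x': 16}
i=7, x='y': counts = {'y': 7, 'z': 5, 'x': 16}
i=8, x='x': counts = {'y': 7, 'z': 5, 'x': 24}
i=9, x='z': counts = {'y': 7, 'z': 14, 'x': 24}

{'y': 7, 'z': 14, 'x': 24}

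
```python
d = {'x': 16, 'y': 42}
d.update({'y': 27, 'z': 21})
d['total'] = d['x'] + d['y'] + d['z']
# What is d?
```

After line 1: d = {'x': 16, 'y': 42}
After line 2 (y overwritten, z added): d = {'x': 16, 'y': 27, 'z': 21}
After line 3 (total = 16 + 27 + 21 = 64): d = {'x': 16, 'y': 27, 'z': 21, 'total': 64}

{'x': 16, 'y': 27, 'z': 21, 'total': 64}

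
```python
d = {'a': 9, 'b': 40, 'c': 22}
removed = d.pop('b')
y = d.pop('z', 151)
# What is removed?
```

After line 1: d = {'a': 9, 'b': 40, 'c': 22}
After line 2 (pop 'b' returns 40): d = {'a': 9, 'c': 22}, removed = 40
After line 3 (pop 'z' missing, returns default 151): d = {'a': 9, 'c': 22}, y = 151

40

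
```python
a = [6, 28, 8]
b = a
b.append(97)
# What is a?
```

After line 1: a = [6, 28, 8]
After line 2 (b = a is an alias, same object): a = [6, 28, 8], b = [6, 28, 8]
After line 3 (b.append mutates the shared list): a = [6, 28, 8, 97], b = [6, 28, 8, 97]

[6, 28, 8, 97]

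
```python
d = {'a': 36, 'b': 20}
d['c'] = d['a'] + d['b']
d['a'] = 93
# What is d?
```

After line 1: d = {'a': 36, 'b': 20}
After line 2 (d['c'] = 36 + 20): d = {'a': 36, 'b': 20, 'c': 56}
After line 3: d = {'a': 93, 'b': 20, 'c': 56}

{'a': 93, 'b': 20, 'c': 56}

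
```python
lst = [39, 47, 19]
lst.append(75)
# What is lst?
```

[39, 47, 19, 75]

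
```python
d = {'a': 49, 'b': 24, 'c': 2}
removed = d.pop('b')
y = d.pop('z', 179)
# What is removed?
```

After line 1: d = {'a': 49, 'b': 24, 'c': 2}
After line 2 (pop 'b' returns 24): d = {'a': 49, 'c': 2}, removed = 24
After line 3 (pop 'z' missing, returns default 179): d = {'a': 49, 'c': 2}, y = 179

24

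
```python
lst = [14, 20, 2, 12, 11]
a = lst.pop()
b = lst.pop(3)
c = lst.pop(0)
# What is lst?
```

After line 1: lst = [14, 20, 2, 12, 11]
After line 2 (pop() -> a = 11): lst = [14, 20, 2, 12]
After line 3 (pop(3) -> b = 12): lst = [14, 20, 2]
After line 4 (pop(0) -> c = 14): lst = [20, 2]

[20, 2]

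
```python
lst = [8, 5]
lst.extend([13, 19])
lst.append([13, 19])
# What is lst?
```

After line 1: lst = [8, 5]
After line 2 (extend unpacks [13, 19]): lst = [8, 5, 13, 19]
After line 3 (append adds [13, 19] as single element): lst = [8, 5, 13, 19, [13, 19]]

[8, 5, 13, 19, [13, 19]]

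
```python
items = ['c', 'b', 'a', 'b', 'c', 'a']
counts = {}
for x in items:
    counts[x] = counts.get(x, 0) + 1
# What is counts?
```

Initial: counts = {}, items = ['c', 'b', 'a', 'b', 'c', 'a']
See 'c': counts = {'c': 1}
See 'b': counts = {'c': 1, 'b': 1}
See 'a': counts = {'c': 1, 'b': 1, 'a': 1}
See 'b': counts = {'c': 1, 'b': 2, 'a': 1}
See 'c': counts = {'c': 2, 'b': 2, 'a': 1}
See 'a': counts = {'c': 2, 'b': 2, 'a': 2}

{'c': 2, 'b': 2, 'a': 2}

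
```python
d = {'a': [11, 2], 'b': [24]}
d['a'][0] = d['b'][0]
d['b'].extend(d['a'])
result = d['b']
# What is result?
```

After line 1: d = {'a': [11, 2], 'b': [24]}
After line 2 (a[0] = b[0] = 24): d = {'a': [24, 2], 'b': [24]}
After line 3 (b.extend(a) appends [24, 2]): d = {'a': [24, 2], 'b': [24, 24, 2]}
After line 4: result = d['b'] = [24, 24, 2]

[24, 24, 2]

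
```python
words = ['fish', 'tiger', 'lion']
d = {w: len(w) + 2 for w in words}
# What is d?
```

{'fish': 6, 'tiger': 7, 'lion': 6}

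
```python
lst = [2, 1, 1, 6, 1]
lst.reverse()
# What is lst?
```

[1, 6, 1, 1, 2]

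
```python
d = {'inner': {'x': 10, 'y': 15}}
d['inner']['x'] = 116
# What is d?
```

After line 1: d = {'inner': {'x': 10, 'y': 15}}
After line 2 (inner x overwritten): d = {'inner': {'x': 116, 'y': 15}}

{'inner': {'x': 116, 'y': 15}}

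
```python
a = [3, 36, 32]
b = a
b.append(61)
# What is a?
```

After line 1: a = [3, 36, 32]
After line 2 (b = a is an alias, same object): a = [3, 36, 32], b = [3, 36, 32]
After line 3 (b.append mutates the shared list): a = [3, 36, 32, 61], b = [3, 36, 32, 61]

[3, 36, 32, 61]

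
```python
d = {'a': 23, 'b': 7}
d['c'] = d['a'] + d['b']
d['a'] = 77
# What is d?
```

After line 1: d = {'a': 23, 'b': 7}
After line 2 (d['c'] = 23 + 7): d = {'a': 23, 'b': 7, 'c': 30}
After line 3: d = {'a': 77, 'b': 7, 'c': 30}

{'a': 77, 'b': 7, 'c': 30}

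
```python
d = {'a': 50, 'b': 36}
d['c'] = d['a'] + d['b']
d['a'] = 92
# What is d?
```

After line 1: d = {'a': 50, 'b': 36}
After line 2 (d['c'] = 50 + 36): d = {'a': 50, 'b': 36, 'c': 86}
After line 3: d = {'a': 92, 'b': 36, 'c': 86}

{'a': 92, 'b': 36, 'c': 86}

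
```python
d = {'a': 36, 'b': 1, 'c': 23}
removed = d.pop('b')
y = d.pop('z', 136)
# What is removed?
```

After line 1: d = {'a': 36, 'b': 1, 'c': 23}
After line 2 (pop 'b' returns 1): d = {'a': 36, 'c': 23}, removed = 1
After line 3 (pop 'z' missing, returns default 136): d = {'a': 36, 'c': 23}, y = 136

1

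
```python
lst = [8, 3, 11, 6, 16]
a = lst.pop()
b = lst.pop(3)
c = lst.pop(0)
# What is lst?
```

After line 1: lst = [8, 3, 11, 6, 16]
After line 2 (pop() -> a = 16): lst = [8, 3, 11, 6]
After line 3 (pop(3) -> b = 6): lst = [8, 3, 11]
After line 4 (pop(0) -> c = 8): lst = [3, 11]

[3, 11]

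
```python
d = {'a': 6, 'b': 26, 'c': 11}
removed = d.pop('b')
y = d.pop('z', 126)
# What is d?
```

After line 1: d = {'a': 6, 'b': 26, 'c': 11}
After line 2 (pop 'b' returns 26): d = {'a': 6, 'c': 11}, removed = 26
After line 3 (pop 'z' missing, returns default 126): d = {'a': 6, 'c': 11}, y = 126

{'a': 6, 'c': 11}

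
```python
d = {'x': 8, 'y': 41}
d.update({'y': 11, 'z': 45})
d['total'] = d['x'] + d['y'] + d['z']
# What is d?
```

After line 1: d = {'x': 8, 'y': 41}
After line 2 (y overwritten, z added): d = {'x': 8, 'y': 11, 'z': 45}
After line 3 (total = 8 + 11 + 45 = 64): d = {'x': 8, 'y': 11, 'z': 45, 'total': 64}

{'x': 8, 'y': 11, 'z': 45, 'total': 64}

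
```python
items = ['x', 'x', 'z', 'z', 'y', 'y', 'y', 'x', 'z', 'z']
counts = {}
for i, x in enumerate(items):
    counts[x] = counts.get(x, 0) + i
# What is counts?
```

Initial: counts = {}, items = ['x', 'x', 'z', 'z', 'y', 'y', 'y', 'x', 'z', 'z']
i=0, x='x': counts = {'x': 0}
i=1, x='x': counts = {'x': 1}
i=2, x='z': counts = {'x': 1, 'z': 2}
i=3, x='z': counts = {'x': 1, 'z': 5}
i=4, x='y': counts = {'x': 1, 'z': 5, 'y': 4}
i=5, x='y': counts = {'x': 1, 'z': 5, 'y': 9}
i=6, x='y': counts = {'x': 1, 'z': 5, 'y': 15}
i=7, x='x': counts = {'x': 8, 'z': 5, 'y': 15}
i=8, x='z': counts = {'x': 8, 'z': 13, 'y': 15}
i=9, x='z': counts = {'x': 8, 'z': 22, 'y': 15}

{'x': 8, 'z': 22, 'y': 15}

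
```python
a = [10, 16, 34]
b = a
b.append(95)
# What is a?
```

After line 1: a = [10, 16, 34]
After line 2 (b = a is an alias, same object): a = [10, 16, 34], b = [10, 16, 34]
After line 3 (b.append mutates the shared list): a = [10, 16, 34, 95], b = [10, 16, 34, 95]

[10, 16, 34, 95]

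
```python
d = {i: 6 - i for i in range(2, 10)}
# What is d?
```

{2: 4, 3: 3, 4: 2, 5: 1, 6: 0, 7: -1, 8: -2, 9: -3}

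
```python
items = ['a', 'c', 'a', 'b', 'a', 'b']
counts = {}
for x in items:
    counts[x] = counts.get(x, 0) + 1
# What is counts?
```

Initial: counts = {}, items = ['a', 'c', 'a', 'b', 'a', 'b']
See 'a': counts = {'a': 1}
See 'c': counts = {'a': 1, 'c': 1}
See 'a': counts = {'a': 2, 'c': 1}
See 'b': counts = {'a': 2, 'c': 1, 'b': 1}
See 'a': counts = {'a': 3, 'c': 1, 'b': 1}
See 'b': counts = {'a': 3, 'c': 1, 'b': 2}

{'a': 3, 'c': 1, 'b': 2}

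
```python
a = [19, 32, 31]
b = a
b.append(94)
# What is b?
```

After line 1: a = [19, 32, 31]
After line 2 (b = a is an alias, same object): a = [19, 32, 31], b = [19, 32, 31]
After line 3 (b.append mutates the shared list): a = [19, 32, 31, 94], b = [19, 32, 31, 94]

[19, 32, 31, 94]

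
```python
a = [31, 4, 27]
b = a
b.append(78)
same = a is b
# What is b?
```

After line 1: a = [31, 4, 27]
After line 2 (b = a is an alias, same object): a = [31, 4, 27], b = [31, 4, 27]
After line 3 (b.append mutates the shared list): a = [31, 4, 27, 78], b = [31, 4, 27, 78]
After line 4 (same = a is b; same object -> True): same = True

[31, 4, 27, 78]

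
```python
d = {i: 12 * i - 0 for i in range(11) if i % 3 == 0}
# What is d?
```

{0: 0, 3: 36, 6: 72, 9: 108}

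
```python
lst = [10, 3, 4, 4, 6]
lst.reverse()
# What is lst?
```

[6, 4, 4, 3, 10]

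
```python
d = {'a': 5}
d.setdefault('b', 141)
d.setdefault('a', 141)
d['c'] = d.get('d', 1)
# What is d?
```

After line 1: d = {'a': 5}
After line 2 (setdefault adds 'b'=141): d = {'a': 5, 'b': 141}
After line 3 (setdefault 'a' no-op, already exists): d = {'a': 5, 'b': 141}
After line 4 (get('d', 1) returns default since 'd' not in d): d = {'a': 5, 'b': 141, 'c': 1}

{'a': 5, 'b': 141, 'c': 1}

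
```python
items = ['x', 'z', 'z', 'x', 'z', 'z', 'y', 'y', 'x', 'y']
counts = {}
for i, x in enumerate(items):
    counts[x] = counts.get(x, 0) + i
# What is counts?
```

Initial: counts = {}, items = ['x', 'z', 'z', 'x', 'z', 'z', 'y', 'y', 'x', 'y']
i=0, x='x': counts = {'x': 0}
i=1, x='z': counts = {'x': 0, 'z': 1}
i=2, x='z': counts = {'x': 0, 'z': 3}
i=3, x='x': counts = {'x': 3, 'z': 3}
i=4, x='z': counts = {'x': 3, 'z': 7}
i=5, x='z': counts = {'x': 3, 'z': 12}
i=6, x='y': counts = {'x': 3, 'z': 12, 'y': 6}
i=7, x='y': counts = {'x': 3, 'z': 12, 'y': 13}
i=8, x='x': counts = {'x': 11, 'z': 12, 'y': 13}
i=9, x='y': counts = {'x': 11, 'z': 12, 'y': 22}

{'x': 11, 'z': 12, 'y': 22}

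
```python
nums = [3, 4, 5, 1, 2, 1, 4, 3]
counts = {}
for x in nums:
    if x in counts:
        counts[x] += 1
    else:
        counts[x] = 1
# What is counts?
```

Initial: counts = {}, nums = [3, 4, 5, 1, 2, 1, 4, 3]
See 3: counts = {3: 1}
See 4: counts = {3: 1, 4: 1}
See 5: counts = {3: 1, 4: 1, 5: 1}
See 1: counts = {3: 1, 4: 1, 5: 1, 1: 1}
See 2: counts = {3: 1, 4: 1, 5: 1, 1: 1, 2: 1}
See 1: counts = {3: 1, 4: 1, 5: 1, 1: 2, 2: 1}
See 4: counts = {3: 1, 4: 2, 5: 1, 1: 2, 2: 1}
See 3: counts = {3: 2, 4: 2, 5: 1, 1: 2, 2: 1}

{3: 2, 4: 2, 5: 1, 1: 2, 2: 1}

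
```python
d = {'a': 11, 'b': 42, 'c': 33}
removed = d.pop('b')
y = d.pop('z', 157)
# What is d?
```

After line 1: d = {'a': 11, 'b': 42, 'c': 33}
After line 2 (pop 'b' returns 42): d = {'a': 11, 'c': 33}, removed = 42
After line 3 (pop 'z' missing, returns default 157): d = {'a': 11, 'c': 33}, y = 157

{'a': 11, 'c': 33}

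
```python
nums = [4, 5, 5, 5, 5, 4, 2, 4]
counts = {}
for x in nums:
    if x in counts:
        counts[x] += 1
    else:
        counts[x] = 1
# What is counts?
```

Initial: counts = {}, nums = [4, 5, 5, 5, 5, 4, 2, 4]
See 4: counts = {4: 1}
See 5: counts = {4: 1, 5: 1}
See 5: counts = {4: 1, 5: 2}
See 5: counts = {4: 1, 5: 3}
See 5: counts = {4: 1, 5: 4}
See 4: counts = {4: 2, 5: 4}
See 2: counts = {4: 2, 5: 4, 2: 1}
See 4: counts = {4: 3, 5: 4, 2: 1}

{4: 3, 5: 4, 2: 1}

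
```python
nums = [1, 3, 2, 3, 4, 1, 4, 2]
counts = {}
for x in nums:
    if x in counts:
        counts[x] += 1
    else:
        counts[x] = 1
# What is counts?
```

Initial: counts = {}, nums = [1, 3, 2, 3, 4, 1, 4, 2]
See 1: counts = {1: 1}
See 3: counts = {1: 1, 3: 1}
See 2: counts = {1: 1, 3: 1, 2: 1}
See 3: counts = {1: 1, 3: 2, 2: 1}
See 4: counts = {1: 1, 3: 2, 2: 1, 4: 1}
See 1: counts = {1: 2, 3: 2, 2: 1, 4: 1}
See 4: counts = {1: 2, 3: 2, 2: 1, 4: 2}
See 2: counts = {1: 2, 3: 2, 2: 2, 4: 2}

{1: 2, 3: 2, 2: 2, 4: 2}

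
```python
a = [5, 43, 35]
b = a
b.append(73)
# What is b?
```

After line 1: a = [5, 43, 35]
After line 2 (b = a is an alias, same object): a = [5, 43, 35], b = [5, 43, 35]
After line 3 (b.append mutates the shared list): a = [5, 43, 35, 73], b = [5, 43, 35, 73]

[5, 43, 35, 73]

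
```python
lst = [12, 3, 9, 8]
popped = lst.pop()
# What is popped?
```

8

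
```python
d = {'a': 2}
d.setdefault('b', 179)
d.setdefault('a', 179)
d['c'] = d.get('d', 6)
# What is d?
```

After line 1: d = {'a': 2}
After line 2 (setdefault adds 'b'=179): d = {'a': 2, 'b': 179}
After line 3 (setdefault 'a' no-op, already exists): d = {'a': 2, 'b': 179}
After line 4 (get('d', 6) returns default since 'd' not in d): d = {'a': 2, 'b': 179, 'c': 6}

{'a': 2, 'b': 179, 'c': 6}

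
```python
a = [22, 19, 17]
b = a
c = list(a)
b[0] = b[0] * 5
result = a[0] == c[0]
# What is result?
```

After line 1: a = [22, 19, 17]
After line 2 (b = a, alias): a = [22, 19, 17], b = [22, 19, 17]
After line 3 (c = list(a) is a copy, new object): c = [22, 19, 17]
After line 4 (b[0] = 22 * 5 = 110; mutates shared a/b): a = b = [110, 19, 17], c = [22, 19, 17]
After line 5 (a[0] = 110, c[0] = 22; result = False)

False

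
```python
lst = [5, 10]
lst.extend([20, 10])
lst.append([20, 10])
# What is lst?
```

After line 1: lst = [5, 10]
After line 2 (extend unpacks [20, 10]): lst = [5, 10, 20, 10]
After line 3 (append adds [20, 10] as single element): lst = [5, 10, 20, 10, [20, 10]]

[5, 10, 20, 10, [20, 10]]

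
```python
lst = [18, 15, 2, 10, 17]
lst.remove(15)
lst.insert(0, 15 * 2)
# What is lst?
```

After line 1: lst = [18, 15, 2, 10, 17]
After line 2 (remove first 15): lst = [18, 2, 10, 17]
After line 3 (insert 30 at index 0): lst = [30, 18, 2, 10, 17]

[30, 18, 2, 10, 17]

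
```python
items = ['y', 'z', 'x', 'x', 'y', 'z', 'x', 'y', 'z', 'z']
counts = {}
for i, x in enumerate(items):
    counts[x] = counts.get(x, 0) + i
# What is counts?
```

Initial: counts = {}, items = ['y', 'z', 'x', 'x', 'y', 'z', 'x', 'y', 'z', 'z']
i=0, x='y': counts = {'y': 0}
i=1, x='z': counts = {'y': 0, 'z': 1}
i=2, x='x': counts = {'y': 0, 'z': 1, 'x': 2}
i=3, x='x': counts = {'y': 0, 'z': 1, 'x': 5}
i=4, x='y': counts = {'y': 4, 'z': 1, 'x': 5}
i=5, x='z': counts = {'y': 4, 'z': 6, 'x': 5}
i=6, x='x': counts = {'y': 4, 'z': 6, 'x': 11}
i=7, x='y': counts = {'y': 11, 'z': 6, 'x': 11}
i=8, x='z': counts = {'y': 11, 'z': 14, 'x': 11}
i=9, x='z': counts = {'y': 11, 'z': 23, 'x': 11}

{'y': 11, 'z': 23, 'x': 11}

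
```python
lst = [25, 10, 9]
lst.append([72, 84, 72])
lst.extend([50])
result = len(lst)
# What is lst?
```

After line 1: lst = [25, 10, 9]
After line 2 (append adds [72, 84, 72] as single element): lst = [25, 10, 9, [72, 84, 72]]
After line 3 (extend unpacks [50], adds 50): lst = [25, 10, 9, [72, 84, 72], 50]
After line 4: result = len(lst) = 5

[25, 10, 9, [72, 84, 72], 50]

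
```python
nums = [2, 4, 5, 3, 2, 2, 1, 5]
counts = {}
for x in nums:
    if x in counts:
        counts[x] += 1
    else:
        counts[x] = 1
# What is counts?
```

Initial: counts = {}, nums = [2, 4, 5, 3, 2, 2, 1, 5]
See 2: counts = {2: 1}
See 4: counts = {2: 1, 4: 1}
See 5: counts = {2: 1, 4: 1, 5: 1}
See 3: counts = {2: 1, 4: 1, 5: 1, 3: 1}
See 2: counts = {2: 2, 4: 1, 5: 1, 3: 1}
See 2: counts = {2: 3, 4: 1, 5: 1, 3: 1}
See 1: counts = {2: 3, 4: 1, 5: 1, 3: 1, 1: 1}
See 5: counts = {2: 3, 4: 1, 5: 2, 3: 1, 1: 1}

{2: 3, 4: 1, 5: 2, 3: 1, 1: 1}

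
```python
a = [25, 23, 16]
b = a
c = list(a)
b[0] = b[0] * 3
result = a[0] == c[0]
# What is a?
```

After line 1: a = [25, 23, 16]
After line 2 (b = a, alias): a = [25, 23, 16], b = [25, 23, 16]
After line 3 (c = list(a) is a copy, new object): c = [25, 23, 16]
After line 4 (b[0] = 25 * 3 = 75; mutates shared a/b): a = b = [75, 23, 16], c = [25, 23, 16]
After line 5 (a[0] = 75, c[0] = 25; result = False)

[75, 23, 16]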